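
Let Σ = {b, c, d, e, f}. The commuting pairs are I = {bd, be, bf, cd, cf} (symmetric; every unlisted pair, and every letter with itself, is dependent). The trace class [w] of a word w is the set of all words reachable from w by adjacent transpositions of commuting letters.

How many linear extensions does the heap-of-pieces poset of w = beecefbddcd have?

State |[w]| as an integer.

drop 0:b onto floor
drop 1:e onto floor
drop 2:e onto {1:e}
drop 3:c onto {0:b, 2:e}
drop 4:e onto {3:c}
drop 5:f onto {4:e}
drop 6:b onto {3:c}
drop 7:d onto {5:f}
drop 8:d onto {7:d}
drop 9:c onto {4:e, 6:b}
drop 10:d onto {8:d}
ground layer = {0:b, 1:e}
drop-orders for the pieces not yet dropped (sum over which currently-grounded one goes next):
  1 to go: {9} 1  {10} 1
  2 to go: {6,9} 1  {8,10} 1  {9,10} 2
  3 to go: {6,9,10} 3  {7,8,10} 1  {8,9,10} 3
  4 to go: {5,7,8,10} 1  {6,8,9,10} 6  {7,8,9,10} 4
  5 to go: {5,7,8,9,10} 5  {6,7,8,9,10} 10
  6 to go: {4,5,7,8,9,10} 5  {5,6,7,8,9,10} 15
  7 to go: {4,5,6,7,8,9,10} 20
  8 to go: {3,4,5,6,7,8,9,10} 20
  9 to go: {0,3,4,5,6,7,8,9,10} 20  {2,3,4,5,6,7,8,9,10} 20
  if 0:b drops first: 20 orders
  if 1:e drops first: 40 orders
heap linearizations: 60

60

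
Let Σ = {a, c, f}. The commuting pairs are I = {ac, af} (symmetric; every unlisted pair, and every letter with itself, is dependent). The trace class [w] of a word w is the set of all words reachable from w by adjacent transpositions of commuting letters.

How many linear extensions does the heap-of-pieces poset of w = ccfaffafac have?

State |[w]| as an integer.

#0=c has no predecessor
#1=c depends on [0:c]
#2=f depends on [1:c]
#3=a has no predecessor
#4=f depends on [2:f]
#5=f depends on [4:f]
#6=a depends on [3:a]
#7=f depends on [5:f]
#8=a depends on [6:a]
#9=c depends on [7:f]
sources: [0:c, 3:a]
N(rest) = Σ N(rest − s) over sources s of rest; N(one piece) = 1:
  size 1 → [8]=1  [9]=1
  size 2 → [6,8]=1  [7,9]=1  [8,9]=2
  size 3 → [3,6,8]=1  [5,7,9]=1  [6,8,9]=3  [7,8,9]=3
  size 4 → [3,6,8,9]=4  [4,5,7,9]=1  [5,7,8,9]=4  [6,7,8,9]=6
  size 5 → [2,4,5,7,9]=1  [3,6,7,8,9]=10  [4,5,7,8,9]=5  [5,6,7,8,9]=10
  size 6 → [1,2,4,5,7,9]=1  [2,4,5,7,8,9]=6  [3,5,6,7,8,9]=20  [4,5,6,7,8,9]=15
  size 7 → [0,1,2,4,5,7,9]=1  [1,2,4,5,7,8,9]=7  [2,4,5,6,7,8,9]=21  [3,4,5,6,7,8,9]=35
  size 8 → [0,1,2,4,5,7,8,9]=8  [1,2,4,5,6,7,8,9]=28  [2,3,4,5,6,7,8,9]=56
  first=0(c) contributes 84
  first=3(a) contributes 36
|[w]| = 120

120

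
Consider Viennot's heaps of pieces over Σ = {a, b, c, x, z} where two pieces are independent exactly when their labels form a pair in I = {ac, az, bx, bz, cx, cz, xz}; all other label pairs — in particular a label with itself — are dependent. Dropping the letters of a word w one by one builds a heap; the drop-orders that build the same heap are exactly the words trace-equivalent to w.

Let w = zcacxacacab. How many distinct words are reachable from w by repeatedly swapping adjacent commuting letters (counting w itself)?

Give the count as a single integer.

#0=z has no predecessor
#1=c has no predecessor
#2=a has no predecessor
#3=c depends on [1:c]
#4=x depends on [2:a]
#5=a depends on [4:x]
#6=c depends on [3:c]
#7=a depends on [5:a]
#8=c depends on [6:c]
#9=a depends on [7:a]
#10=b depends on [8:c, 9:a]
sources: [0:z, 1:c, 2:a]
N(rest) = Σ N(rest − s) over sources s of rest; N(one piece) = 1:
  size 1 → [0]=1  [10]=1
  size 2 → [0,10]=2  [8,10]=1  [9,10]=1
  size 3 → [0,8,10]=3  [0,9,10]=3  [6,8,10]=1  [7,9,10]=1  [8,9,10]=2
  size 4 → [0,6,8,10]=4  [0,7,9,10]=4  [0,8,9,10]=8  [3,6,8,10]=1  [5,7,9,10]=1  [6,8,9,10]=3  [7,8,9,10]=3
  size 5 → [0,3,6,8,10]=5  [0,5,7,9,10]=5  [0,6,8,9,10]=15  [0,7,8,9,10]=15  [1,3,6,8,10]=1  [3,6,8,9,10]=4  [4,5,7,9,10]=1  [5,7,8,9,10]=4  [6,7,8,9,10]=6
  size 6 → [0,1,3,6,8,10]=6  [0,3,6,8,9,10]=24  [0,4,5,7,9,10]=6  [0,5,7,8,9,10]=24  [0,6,7,8,9,10]=36  [1,3,6,8,9,10]=5  [2,4,5,7,9,10]=1  [3,6,7,8,9,10]=10  [4,5,7,8,9,10]=5  [5,6,7,8,9,10]=10
  size 7 → [0,1,3,6,8,9,10]=35  [0,2,4,5,7,9,10]=7  [0,3,6,7,8,9,10]=70  [0,4,5,7,8,9,10]=35  [0,5,6,7,8,9,10]=70  [1,3,6,7,8,9,10]=15  [2,4,5,7,8,9,10]=6  [3,5,6,7,8,9,10]=20  [4,5,6,7,8,9,10]=15
  size 8 → [0,1,3,6,7,8,9,10]=120  [0,2,4,5,7,8,9,10]=48  [0,3,5,6,7,8,9,10]=160  [0,4,5,6,7,8,9,10]=120  [1,3,5,6,7,8,9,10]=35  [2,4,5,6,7,8,9,10]=21  [3,4,5,6,7,8,9,10]=35
  size 9 → [0,1,3,5,6,7,8,9,10]=315  [0,2,4,5,6,7,8,9,10]=189  [0,3,4,5,6,7,8,9,10]=315  [1,3,4,5,6,7,8,9,10]=70  [2,3,4,5,6,7,8,9,10]=56
  first=0(z) contributes 126
  first=1(c) contributes 560
  first=2(a) contributes 700
|[w]| = 1386

1386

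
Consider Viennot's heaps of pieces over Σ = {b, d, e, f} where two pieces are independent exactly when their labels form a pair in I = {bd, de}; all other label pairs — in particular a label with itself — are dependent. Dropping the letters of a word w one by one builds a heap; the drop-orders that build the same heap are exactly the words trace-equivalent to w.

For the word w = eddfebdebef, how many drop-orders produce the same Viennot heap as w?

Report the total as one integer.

18

piece 0:e — minimal
piece 1:d — minimal
piece 2:d rests on {1:d}
piece 3:f rests on {0:e, 2:d}
piece 4:e rests on {3:f}
piece 5:b rests on {4:e}
piece 6:d rests on {3:f}
piece 7:e rests on {5:b}
piece 8:b rests on {7:e}
piece 9:e rests on {8:b}
piece 10:f rests on {6:d, 9:e}
minimal pieces: {0:e, 1:d}
ways to finish when only these pieces remain (= sum over removing one remaining piece with nothing left below it):
  1 left: {10}→1
  2 left: {6,10}→1  {9,10}→1
  3 left: {6,9,10}→2  {8,9,10}→1
  4 left: {6,8,9,10}→3  {7,8,9,10}→1
  5 left: {5,7,8,9,10}→1  {6,7,8,9,10}→4
  6 left: {4,5,7,8,9,10}→1  {5,6,7,8,9,10}→5
  7 left: {4,5,6,7,8,9,10}→6
  8 left: {3,4,5,6,7,8,9,10}→6
  9 left: {0,3,4,5,6,7,8,9,10}→6  {2,3,4,5,6,7,8,9,10}→6
  placing 0:e first → 6 extensions
  placing 1:d first → 12 extensions
total linear extensions = 18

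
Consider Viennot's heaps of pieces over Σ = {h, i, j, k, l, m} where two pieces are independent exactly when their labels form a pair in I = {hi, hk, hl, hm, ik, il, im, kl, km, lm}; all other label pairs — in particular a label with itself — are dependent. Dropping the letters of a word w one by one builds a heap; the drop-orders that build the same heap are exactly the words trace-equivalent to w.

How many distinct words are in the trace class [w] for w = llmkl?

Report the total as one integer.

20

0(l) covers ∅
1(l) covers 0:l
2(m) covers ∅
3(k) covers ∅
4(l) covers 1:l
floor of heap: 0:l, 2:m, 3:k
completions by unplaced set U, small U first (add the entries for U minus each lowest piece of U):
  |U|=1: {2}:1  {3}:1  {4}:1
  |U|=2: {1,4}:1  {2,3}:2  {2,4}:2  {3,4}:2
  |U|=3: {0,1,4}:1  {1,2,4}:3  {1,3,4}:3  {2,3,4}:6
  start at 0(l): 12
  start at 2(m): 4
  start at 3(k): 4
sum over floor = 20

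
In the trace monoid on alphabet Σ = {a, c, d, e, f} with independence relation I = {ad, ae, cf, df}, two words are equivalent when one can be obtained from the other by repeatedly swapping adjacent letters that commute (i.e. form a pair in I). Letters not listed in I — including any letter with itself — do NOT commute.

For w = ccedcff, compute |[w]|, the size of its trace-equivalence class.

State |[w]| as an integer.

6

#0=c has no predecessor
#1=c depends on [0:c]
#2=e depends on [1:c]
#3=d depends on [2:e]
#4=c depends on [3:d]
#5=f depends on [2:e]
#6=f depends on [5:f]
sources: [0:c]
N(rest) = Σ N(rest − s) over sources s of rest; N(one piece) = 1:
  size 1 → [4]=1  [6]=1
  size 2 → [3,4]=1  [4,6]=2  [5,6]=1
  size 3 → [3,4,6]=3  [4,5,6]=3
  size 4 → [3,4,5,6]=6
  size 5 → [2,3,4,5,6]=6
  first=0(c) contributes 6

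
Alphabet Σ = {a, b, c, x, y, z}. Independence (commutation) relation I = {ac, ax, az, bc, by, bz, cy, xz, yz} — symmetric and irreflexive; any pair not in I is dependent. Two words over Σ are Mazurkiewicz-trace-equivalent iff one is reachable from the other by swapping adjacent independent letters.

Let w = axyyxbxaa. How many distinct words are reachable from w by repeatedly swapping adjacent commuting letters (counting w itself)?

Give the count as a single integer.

6

piece 0:a — minimal
piece 1:x — minimal
piece 2:y rests on {0:a, 1:x}
piece 3:y rests on {2:y}
piece 4:x rests on {3:y}
piece 5:b rests on {4:x}
piece 6:x rests on {5:b}
piece 7:a rests on {5:b}
piece 8:a rests on {7:a}
minimal pieces: {0:a, 1:x}
ways to finish when only these pieces remain (= sum over removing one remaining piece with nothing left below it):
  1 left: {6}→1  {8}→1
  2 left: {6,8}→2  {7,8}→1
  3 left: {6,7,8}→3
  4 left: {5,6,7,8}→3
  5 left: {4,5,6,7,8}→3
  6 left: {3,4,5,6,7,8}→3
  7 left: {2,3,4,5,6,7,8}→3
  placing 0:a first → 3 extensions
  placing 1:x first → 3 extensions
total linear extensions = 6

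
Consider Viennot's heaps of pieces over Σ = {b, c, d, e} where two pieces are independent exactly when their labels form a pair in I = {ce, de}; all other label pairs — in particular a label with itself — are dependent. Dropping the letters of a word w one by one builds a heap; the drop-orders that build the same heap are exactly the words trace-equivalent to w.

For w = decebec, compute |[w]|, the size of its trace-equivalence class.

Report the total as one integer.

#0=d has no predecessor
#1=e has no predecessor
#2=c depends on [0:d]
#3=e depends on [1:e]
#4=b depends on [2:c, 3:e]
#5=e depends on [4:b]
#6=c depends on [4:b]
sources: [0:d, 1:e]
N(rest) = Σ N(rest − s) over sources s of rest; N(one piece) = 1:
  size 1 → [5]=1  [6]=1
  size 2 → [5,6]=2
  size 3 → [4,5,6]=2
  size 4 → [2,4,5,6]=2  [3,4,5,6]=2
  size 5 → [0,2,4,5,6]=2  [1,3,4,5,6]=2  [2,3,4,5,6]=4
  first=0(d) contributes 6
  first=1(e) contributes 6
|[w]| = 12

12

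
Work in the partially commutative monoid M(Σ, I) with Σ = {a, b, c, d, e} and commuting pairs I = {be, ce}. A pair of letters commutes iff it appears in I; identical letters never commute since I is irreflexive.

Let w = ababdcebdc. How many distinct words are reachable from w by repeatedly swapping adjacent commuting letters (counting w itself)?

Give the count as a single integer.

drop 0:a onto floor
drop 1:b onto {0:a}
drop 2:a onto {1:b}
drop 3:b onto {2:a}
drop 4:d onto {3:b}
drop 5:c onto {4:d}
drop 6:e onto {4:d}
drop 7:b onto {5:c}
drop 8:d onto {6:e, 7:b}
drop 9:c onto {8:d}
ground layer = {0:a}
drop-orders for the pieces not yet dropped (sum over which currently-grounded one goes next):
  1 to go: {9} 1
  2 to go: {8,9} 1
  3 to go: {6,8,9} 1  {7,8,9} 1
  4 to go: {5,7,8,9} 1  {6,7,8,9} 2
  5 to go: {5,6,7,8,9} 3
  6 to go: {4,5,6,7,8,9} 3
  7 to go: {3,4,5,6,7,8,9} 3
  8 to go: {2,3,4,5,6,7,8,9} 3
  if 0:a drops first: 3 orders

3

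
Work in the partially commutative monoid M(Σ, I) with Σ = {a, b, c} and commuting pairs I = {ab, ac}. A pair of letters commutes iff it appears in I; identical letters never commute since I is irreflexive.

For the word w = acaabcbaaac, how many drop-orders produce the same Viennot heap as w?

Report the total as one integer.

462

0(a) covers ∅
1(c) covers ∅
2(a) covers 0:a
3(a) covers 2:a
4(b) covers 1:c
5(c) covers 4:b
6(b) covers 5:c
7(a) covers 3:a
8(a) covers 7:a
9(a) covers 8:a
10(c) covers 6:b
floor of heap: 0:a, 1:c
completions by unplaced set U, small U first (add the entries for U minus each lowest piece of U):
  |U|=1: {9}:1  {10}:1
  |U|=2: {6,10}:1  {8,9}:1  {9,10}:2
  |U|=3: {5,6,10}:1  {6,9,10}:3  {7,8,9}:1  {8,9,10}:3
  |U|=4: {3,7,8,9}:1  {4,5,6,10}:1  {5,6,9,10}:4  {6,8,9,10}:6  {7,8,9,10}:4
  |U|=5: {1,4,5,6,10}:1  {2,3,7,8,9}:1  {3,7,8,9,10}:5  {4,5,6,9,10}:5  {5,6,8,9,10}:10  {6,7,8,9,10}:10
  |U|=6: {0,2,3,7,8,9}:1  {1,4,5,6,9,10}:6  {2,3,7,8,9,10}:6  {3,6,7,8,9,10}:15  {4,5,6,8,9,10}:15  {5,6,7,8,9,10}:20
  |U|=7: {0,2,3,7,8,9,10}:7  {1,4,5,6,8,9,10}:21  {2,3,6,7,8,9,10}:21  {3,5,6,7,8,9,10}:35  {4,5,6,7,8,9,10}:35
  |U|=8: {0,2,3,6,7,8,9,10}:28  {1,4,5,6,7,8,9,10}:56  {2,3,5,6,7,8,9,10}:56  {3,4,5,6,7,8,9,10}:70
  |U|=9: {0,2,3,5,6,7,8,9,10}:84  {1,3,4,5,6,7,8,9,10}:126  {2,3,4,5,6,7,8,9,10}:126
  start at 0(a): 252
  start at 1(c): 210
sum over floor = 462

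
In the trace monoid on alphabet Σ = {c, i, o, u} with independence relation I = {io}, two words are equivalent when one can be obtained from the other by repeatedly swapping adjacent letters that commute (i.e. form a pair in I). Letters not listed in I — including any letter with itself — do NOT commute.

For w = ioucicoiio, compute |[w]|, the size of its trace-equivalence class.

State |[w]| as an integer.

0(i) covers ∅
1(o) covers ∅
2(u) covers 0:i, 1:o
3(c) covers 2:u
4(i) covers 3:c
5(c) covers 4:i
6(o) covers 5:c
7(i) covers 5:c
8(i) covers 7:i
9(o) covers 6:o
floor of heap: 0:i, 1:o
completions by unplaced set U, small U first (add the entries for U minus each lowest piece of U):
  |U|=1: {8}:1  {9}:1
  |U|=2: {6,9}:1  {7,8}:1  {8,9}:2
  |U|=3: {6,8,9}:3  {7,8,9}:3
  |U|=4: {6,7,8,9}:6
  |U|=5: {5,6,7,8,9}:6
  |U|=6: {4,5,6,7,8,9}:6
  |U|=7: {3,4,5,6,7,8,9}:6
  |U|=8: {2,3,4,5,6,7,8,9}:6
  start at 0(i): 6
  start at 1(o): 6
sum over floor = 12

12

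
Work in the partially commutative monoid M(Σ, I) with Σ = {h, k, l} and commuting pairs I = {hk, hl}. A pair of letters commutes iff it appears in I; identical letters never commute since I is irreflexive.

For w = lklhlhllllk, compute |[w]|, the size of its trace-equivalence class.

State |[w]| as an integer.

55

piece 0:l — minimal
piece 1:k rests on {0:l}
piece 2:l rests on {1:k}
piece 3:h — minimal
piece 4:l rests on {2:l}
piece 5:h rests on {3:h}
piece 6:l rests on {4:l}
piece 7:l rests on {6:l}
piece 8:l rests on {7:l}
piece 9:l rests on {8:l}
piece 10:k rests on {9:l}
minimal pieces: {0:l, 3:h}
ways to finish when only these pieces remain (= sum over removing one remaining piece with nothing left below it):
  1 left: {5}→1  {10}→1
  2 left: {3,5}→1  {5,10}→2  {9,10}→1
  3 left: {3,5,10}→3  {5,9,10}→3  {8,9,10}→1
  4 left: {3,5,9,10}→6  {5,8,9,10}→4  {7,8,9,10}→1
  5 left: {3,5,8,9,10}→10  {5,7,8,9,10}→5  {6,7,8,9,10}→1
  6 left: {3,5,7,8,9,10}→15  {4,6,7,8,9,10}→1  {5,6,7,8,9,10}→6
  7 left: {2,4,6,7,8,9,10}→1  {3,5,6,7,8,9,10}→21  {4,5,6,7,8,9,10}→7
  8 left: {1,2,4,6,7,8,9,10}→1  {2,4,5,6,7,8,9,10}→8  {3,4,5,6,7,8,9,10}→28
  9 left: {0,1,2,4,6,7,8,9,10}→1  {1,2,4,5,6,7,8,9,10}→9  {2,3,4,5,6,7,8,9,10}→36
  placing 0:l first → 45 extensions
  placing 3:h first → 10 extensions
total linear extensions = 55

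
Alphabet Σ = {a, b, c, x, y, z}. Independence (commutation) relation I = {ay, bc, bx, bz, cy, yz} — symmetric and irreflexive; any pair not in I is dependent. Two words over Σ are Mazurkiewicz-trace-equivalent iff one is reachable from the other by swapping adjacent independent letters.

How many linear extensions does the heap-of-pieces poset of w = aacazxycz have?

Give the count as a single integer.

0(a) covers ∅
1(a) covers 0:a
2(c) covers 1:a
3(a) covers 2:c
4(z) covers 3:a
5(x) covers 4:z
6(y) covers 5:x
7(c) covers 5:x
8(z) covers 7:c
floor of heap: 0:a
completions by unplaced set U, small U first (add the entries for U minus each lowest piece of U):
  |U|=1: {6}:1  {8}:1
  |U|=2: {6,8}:2  {7,8}:1
  |U|=3: {6,7,8}:3
  |U|=4: {5,6,7,8}:3
  |U|=5: {4,5,6,7,8}:3
  |U|=6: {3,4,5,6,7,8}:3
  |U|=7: {2,3,4,5,6,7,8}:3
  start at 0(a): 3

3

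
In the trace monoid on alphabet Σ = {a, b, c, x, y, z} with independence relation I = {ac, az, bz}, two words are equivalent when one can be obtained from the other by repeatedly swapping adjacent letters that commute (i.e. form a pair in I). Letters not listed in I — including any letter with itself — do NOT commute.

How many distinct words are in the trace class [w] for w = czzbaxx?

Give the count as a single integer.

piece 0:c — minimal
piece 1:z rests on {0:c}
piece 2:z rests on {1:z}
piece 3:b rests on {0:c}
piece 4:a rests on {3:b}
piece 5:x rests on {2:z, 4:a}
piece 6:x rests on {5:x}
minimal pieces: {0:c}
ways to finish when only these pieces remain (= sum over removing one remaining piece with nothing left below it):
  1 left: {6}→1
  2 left: {5,6}→1
  3 left: {2,5,6}→1  {4,5,6}→1
  4 left: {1,2,5,6}→1  {2,4,5,6}→2  {3,4,5,6}→1
  5 left: {1,2,4,5,6}→3  {2,3,4,5,6}→3
  placing 0:c first → 6 extensions

6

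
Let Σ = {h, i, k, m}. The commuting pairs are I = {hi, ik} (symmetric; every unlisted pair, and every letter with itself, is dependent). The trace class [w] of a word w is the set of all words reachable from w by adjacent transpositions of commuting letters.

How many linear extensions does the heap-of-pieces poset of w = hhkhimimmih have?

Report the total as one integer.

10

piece 0:h — minimal
piece 1:h rests on {0:h}
piece 2:k rests on {1:h}
piece 3:h rests on {2:k}
piece 4:i — minimal
piece 5:m rests on {3:h, 4:i}
piece 6:i rests on {5:m}
piece 7:m rests on {6:i}
piece 8:m rests on {7:m}
piece 9:i rests on {8:m}
piece 10:h rests on {8:m}
minimal pieces: {0:h, 4:i}
ways to finish when only these pieces remain (= sum over removing one remaining piece with nothing left below it):
  1 left: {9}→1  {10}→1
  2 left: {9,10}→2
  3 left: {8,9,10}→2
  4 left: {7,8,9,10}→2
  5 left: {6,7,8,9,10}→2
  6 left: {5,6,7,8,9,10}→2
  7 left: {3,5,6,7,8,9,10}→2  {4,5,6,7,8,9,10}→2
  8 left: {2,3,5,6,7,8,9,10}→2  {3,4,5,6,7,8,9,10}→4
  9 left: {1,2,3,5,6,7,8,9,10}→2  {2,3,4,5,6,7,8,9,10}→6
  placing 0:h first → 8 extensions
  placing 4:i first → 2 extensions
total linear extensions = 10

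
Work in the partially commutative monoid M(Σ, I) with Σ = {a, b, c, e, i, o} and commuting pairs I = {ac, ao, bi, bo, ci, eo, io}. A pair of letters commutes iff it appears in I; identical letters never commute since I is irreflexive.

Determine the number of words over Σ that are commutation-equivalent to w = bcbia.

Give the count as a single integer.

4

#0=b has no predecessor
#1=c depends on [0:b]
#2=b depends on [1:c]
#3=i has no predecessor
#4=a depends on [2:b, 3:i]
sources: [0:b, 3:i]
N(rest) = Σ N(rest − s) over sources s of rest; N(one piece) = 1:
  size 1 → [4]=1
  size 2 → [2,4]=1  [3,4]=1
  size 3 → [1,2,4]=1  [2,3,4]=2
  first=0(b) contributes 3
  first=3(i) contributes 1
|[w]| = 4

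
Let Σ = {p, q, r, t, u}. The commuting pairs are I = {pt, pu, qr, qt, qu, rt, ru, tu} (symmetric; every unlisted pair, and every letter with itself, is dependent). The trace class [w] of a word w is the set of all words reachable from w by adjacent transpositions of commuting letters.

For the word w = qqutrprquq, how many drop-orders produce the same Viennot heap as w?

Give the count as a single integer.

drop 0:q onto floor
drop 1:q onto {0:q}
drop 2:u onto floor
drop 3:t onto floor
drop 4:r onto floor
drop 5:p onto {1:q, 4:r}
drop 6:r onto {5:p}
drop 7:q onto {5:p}
drop 8:u onto {2:u}
drop 9:q onto {7:q}
ground layer = {0:q, 2:u, 3:t, 4:r}
drop-orders for the pieces not yet dropped (sum over which currently-grounded one goes next):
  1 to go: {3} 1  {6} 1  {8} 1  {9} 1
  2 to go: {2,8} 1  {3,6} 2  {3,8} 2  {3,9} 2  {6,8} 2  {6,9} 2  {7,9} 1  {8,9} 2
  3 to go: {2,3,8} 3  {2,6,8} 3  {2,8,9} 3  {3,6,8} 6  {3,6,9} 6  {3,7,9} 3  {3,8,9} 6  {6,7,9} 3  {6,8,9} 6  {7,8,9} 3
  4 to go: {2,3,6,8} 12  {2,3,8,9} 12  {2,6,8,9} 12  {2,7,8,9} 6  {3,6,7,9} 12  {3,6,8,9} 24  {3,7,8,9} 12  {5,6,7,9} 3  {6,7,8,9} 12
  5 to go: {1,5,6,7,9} 3  {2,3,6,8,9} 60  {2,3,7,8,9} 30  {2,6,7,8,9} 30  {3,5,6,7,9} 15  {3,6,7,8,9} 60  {4,5,6,7,9} 3  {5,6,7,8,9} 15
  6 to go: {0,1,5,6,7,9} 3  {1,3,5,6,7,9} 18  {1,4,5,6,7,9} 6  {1,5,6,7,8,9} 18  {2,3,6,7,8,9} 180  {2,5,6,7,8,9} 45  {3,4,5,6,7,9} 18  {3,5,6,7,8,9} 90  {4,5,6,7,8,9} 18
  7 to go: {0,1,3,5,6,7,9} 21  {0,1,4,5,6,7,9} 9  {0,1,5,6,7,8,9} 21  {1,2,5,6,7,8,9} 63  {1,3,4,5,6,7,9} 42  {1,3,5,6,7,8,9} 126  {1,4,5,6,7,8,9} 42  {2,3,5,6,7,8,9} 315  {2,4,5,6,7,8,9} 63  {3,4,5,6,7,8,9} 126
  8 to go: {0,1,2,5,6,7,8,9} 84  {0,1,3,4,5,6,7,9} 72  {0,1,3,5,6,7,8,9} 168  {0,1,4,5,6,7,8,9} 72  {1,2,3,5,6,7,8,9} 504  {1,2,4,5,6,7,8,9} 168  {1,3,4,5,6,7,8,9} 336  {2,3,4,5,6,7,8,9} 504
  if 0:q drops first: 1512 orders
  if 2:u drops first: 648 orders
  if 3:t drops first: 324 orders
  if 4:r drops first: 756 orders
heap linearizations: 3240

3240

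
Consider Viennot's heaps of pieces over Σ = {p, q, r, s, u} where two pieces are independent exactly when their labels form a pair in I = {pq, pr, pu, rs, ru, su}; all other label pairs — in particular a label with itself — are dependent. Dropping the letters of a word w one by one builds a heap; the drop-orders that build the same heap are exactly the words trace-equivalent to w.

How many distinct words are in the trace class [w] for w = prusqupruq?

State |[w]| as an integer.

240

drop 0:p onto floor
drop 1:r onto floor
drop 2:u onto floor
drop 3:s onto {0:p}
drop 4:q onto {1:r, 2:u, 3:s}
drop 5:u onto {4:q}
drop 6:p onto {3:s}
drop 7:r onto {4:q}
drop 8:u onto {5:u}
drop 9:q onto {7:r, 8:u}
ground layer = {0:p, 1:r, 2:u}
drop-orders for the pieces not yet dropped (sum over which currently-grounded one goes next):
  1 to go: {6} 1  {9} 1
  2 to go: {6,9} 2  {7,9} 1  {8,9} 1
  3 to go: {5,8,9} 1  {6,7,9} 3  {6,8,9} 3  {7,8,9} 2
  4 to go: {5,6,8,9} 4  {5,7,8,9} 3  {6,7,8,9} 8
  5 to go: {4,5,7,8,9} 3  {5,6,7,8,9} 15
  6 to go: {1,4,5,7,8,9} 3  {2,4,5,7,8,9} 3  {4,5,6,7,8,9} 18
  7 to go: {1,2,4,5,7,8,9} 6  {1,4,5,6,7,8,9} 21  {2,4,5,6,7,8,9} 21  {3,4,5,6,7,8,9} 18
  8 to go: {0,3,4,5,6,7,8,9} 18  {1,2,4,5,6,7,8,9} 48  {1,3,4,5,6,7,8,9} 39  {2,3,4,5,6,7,8,9} 39
  if 0:p drops first: 126 orders
  if 1:r drops first: 57 orders
  if 2:u drops first: 57 orders
heap linearizations: 240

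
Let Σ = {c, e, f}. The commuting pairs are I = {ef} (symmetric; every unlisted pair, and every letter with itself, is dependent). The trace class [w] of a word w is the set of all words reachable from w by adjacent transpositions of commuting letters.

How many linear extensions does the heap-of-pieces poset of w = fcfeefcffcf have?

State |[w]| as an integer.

6

drop 0:f onto floor
drop 1:c onto {0:f}
drop 2:f onto {1:c}
drop 3:e onto {1:c}
drop 4:e onto {3:e}
drop 5:f onto {2:f}
drop 6:c onto {4:e, 5:f}
drop 7:f onto {6:c}
drop 8:f onto {7:f}
drop 9:c onto {8:f}
drop 10:f onto {9:c}
ground layer = {0:f}
drop-orders for the pieces not yet dropped (sum over which currently-grounded one goes next):
  1 to go: {10} 1
  2 to go: {9,10} 1
  3 to go: {8,9,10} 1
  4 to go: {7,8,9,10} 1
  5 to go: {6,7,8,9,10} 1
  6 to go: {4,6,7,8,9,10} 1  {5,6,7,8,9,10} 1
  7 to go: {2,5,6,7,8,9,10} 1  {3,4,6,7,8,9,10} 1  {4,5,6,7,8,9,10} 2
  8 to go: {2,4,5,6,7,8,9,10} 3  {3,4,5,6,7,8,9,10} 3
  9 to go: {2,3,4,5,6,7,8,9,10} 6
  if 0:f drops first: 6 orders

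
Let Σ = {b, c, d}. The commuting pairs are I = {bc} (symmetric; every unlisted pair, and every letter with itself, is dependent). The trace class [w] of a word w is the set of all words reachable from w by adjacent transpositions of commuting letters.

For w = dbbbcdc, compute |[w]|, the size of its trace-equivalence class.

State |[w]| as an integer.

#0=d has no predecessor
#1=b depends on [0:d]
#2=b depends on [1:b]
#3=b depends on [2:b]
#4=c depends on [0:d]
#5=d depends on [3:b, 4:c]
#6=c depends on [5:d]
sources: [0:d]
N(rest) = Σ N(rest − s) over sources s of rest; N(one piece) = 1:
  size 1 → [6]=1
  size 2 → [5,6]=1
  size 3 → [3,5,6]=1  [4,5,6]=1
  size 4 → [2,3,5,6]=1  [3,4,5,6]=2
  size 5 → [1,2,3,5,6]=1  [2,3,4,5,6]=3
  first=0(d) contributes 4

4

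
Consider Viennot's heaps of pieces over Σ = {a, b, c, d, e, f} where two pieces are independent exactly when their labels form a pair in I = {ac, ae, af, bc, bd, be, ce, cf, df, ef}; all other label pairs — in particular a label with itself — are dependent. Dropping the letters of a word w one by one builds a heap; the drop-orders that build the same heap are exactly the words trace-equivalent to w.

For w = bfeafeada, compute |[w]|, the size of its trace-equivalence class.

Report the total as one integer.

246

0(b) covers ∅
1(f) covers 0:b
2(e) covers ∅
3(a) covers 0:b
4(f) covers 1:f
5(e) covers 2:e
6(a) covers 3:a
7(d) covers 5:e, 6:a
8(a) covers 7:d
floor of heap: 0:b, 2:e
completions by unplaced set U, small U first (add the entries for U minus each lowest piece of U):
  |U|=1: {4}:1  {8}:1
  |U|=2: {1,4}:1  {4,8}:2  {7,8}:1
  |U|=3: {1,4,8}:3  {4,7,8}:3  {5,7,8}:1  {6,7,8}:1
  |U|=4: {1,4,7,8}:6  {2,5,7,8}:1  {3,6,7,8}:1  {4,5,7,8}:4  {4,6,7,8}:4  {5,6,7,8}:2
  |U|=5: {1,4,5,7,8}:10  {1,4,6,7,8}:10  {2,4,5,7,8}:5  {2,5,6,7,8}:3  {3,4,6,7,8}:5  {3,5,6,7,8}:3  {4,5,6,7,8}:10
  |U|=6: {1,2,4,5,7,8}:15  {1,3,4,6,7,8}:15  {1,4,5,6,7,8}:30  {2,3,5,6,7,8}:6  {2,4,5,6,7,8}:18  {3,4,5,6,7,8}:18
  |U|=7: {0,1,3,4,6,7,8}:15  {1,2,4,5,6,7,8}:63  {1,3,4,5,6,7,8}:63  {2,3,4,5,6,7,8}:42
  start at 0(b): 168
  start at 2(e): 78
sum over floor = 246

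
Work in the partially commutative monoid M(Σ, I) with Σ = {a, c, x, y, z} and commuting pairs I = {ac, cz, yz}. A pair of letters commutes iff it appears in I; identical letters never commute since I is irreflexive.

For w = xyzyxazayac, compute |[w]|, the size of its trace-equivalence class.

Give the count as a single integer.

piece 0:x — minimal
piece 1:y rests on {0:x}
piece 2:z rests on {0:x}
piece 3:y rests on {1:y}
piece 4:x rests on {2:z, 3:y}
piece 5:a rests on {4:x}
piece 6:z rests on {5:a}
piece 7:a rests on {6:z}
piece 8:y rests on {7:a}
piece 9:a rests on {8:y}
piece 10:c rests on {8:y}
minimal pieces: {0:x}
ways to finish when only these pieces remain (= sum over removing one remaining piece with nothing left below it):
  1 left: {9}→1  {10}→1
  2 left: {9,10}→2
  3 left: {8,9,10}→2
  4 left: {7,8,9,10}→2
  5 left: {6,7,8,9,10}→2
  6 left: {5,6,7,8,9,10}→2
  7 left: {4,5,6,7,8,9,10}→2
  8 left: {2,4,5,6,7,8,9,10}→2  {3,4,5,6,7,8,9,10}→2
  9 left: {1,3,4,5,6,7,8,9,10}→2  {2,3,4,5,6,7,8,9,10}→4
  placing 0:x first → 6 extensions

6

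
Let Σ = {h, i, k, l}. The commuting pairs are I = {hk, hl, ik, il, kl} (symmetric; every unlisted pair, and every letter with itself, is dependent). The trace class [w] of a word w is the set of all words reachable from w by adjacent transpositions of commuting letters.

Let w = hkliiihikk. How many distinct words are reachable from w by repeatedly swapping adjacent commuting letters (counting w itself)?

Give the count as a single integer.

840

drop 0:h onto floor
drop 1:k onto floor
drop 2:l onto floor
drop 3:i onto {0:h}
drop 4:i onto {3:i}
drop 5:i onto {4:i}
drop 6:h onto {5:i}
drop 7:i onto {6:h}
drop 8:k onto {1:k}
drop 9:k onto {8:k}
ground layer = {0:h, 1:k, 2:l}
drop-orders for the pieces not yet dropped (sum over which currently-grounded one goes next):
  1 to go: {2} 1  {7} 1  {9} 1
  2 to go: {2,7} 2  {2,9} 2  {6,7} 1  {7,9} 2  {8,9} 1
  3 to go: {1,8,9} 1  {2,6,7} 3  {2,7,9} 6  {2,8,9} 3  {5,6,7} 1  {6,7,9} 3  {7,8,9} 3
  4 to go: {1,2,8,9} 4  {1,7,8,9} 4  {2,5,6,7} 4  {2,6,7,9} 12  {2,7,8,9} 12  {4,5,6,7} 1  {5,6,7,9} 4  {6,7,8,9} 6
  5 to go: {1,2,7,8,9} 20  {1,6,7,8,9} 10  {2,4,5,6,7} 5  {2,5,6,7,9} 20  {2,6,7,8,9} 30  {3,4,5,6,7} 1  {4,5,6,7,9} 5  {5,6,7,8,9} 10
  6 to go: {0,3,4,5,6,7} 1  {1,2,6,7,8,9} 60  {1,5,6,7,8,9} 20  {2,3,4,5,6,7} 6  {2,4,5,6,7,9} 30  {2,5,6,7,8,9} 60  {3,4,5,6,7,9} 6  {4,5,6,7,8,9} 15
  7 to go: {0,2,3,4,5,6,7} 7  {0,3,4,5,6,7,9} 7  {1,2,5,6,7,8,9} 140  {1,4,5,6,7,8,9} 35  {2,3,4,5,6,7,9} 42  {2,4,5,6,7,8,9} 105  {3,4,5,6,7,8,9} 21
  8 to go: {0,2,3,4,5,6,7,9} 56  {0,3,4,5,6,7,8,9} 28  {1,2,4,5,6,7,8,9} 280  {1,3,4,5,6,7,8,9} 56  {2,3,4,5,6,7,8,9} 168
  if 0:h drops first: 504 orders
  if 1:k drops first: 252 orders
  if 2:l drops first: 84 orders
heap linearizations: 840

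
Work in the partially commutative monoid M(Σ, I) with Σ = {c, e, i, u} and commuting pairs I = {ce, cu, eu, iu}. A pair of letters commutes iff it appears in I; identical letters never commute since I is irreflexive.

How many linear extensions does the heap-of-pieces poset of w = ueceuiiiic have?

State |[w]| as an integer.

drop 0:u onto floor
drop 1:e onto floor
drop 2:c onto floor
drop 3:e onto {1:e}
drop 4:u onto {0:u}
drop 5:i onto {2:c, 3:e}
drop 6:i onto {5:i}
drop 7:i onto {6:i}
drop 8:i onto {7:i}
drop 9:c onto {8:i}
ground layer = {0:u, 1:e, 2:c}
drop-orders for the pieces not yet dropped (sum over which currently-grounded one goes next):
  1 to go: {4} 1  {9} 1
  2 to go: {0,4} 1  {4,9} 2  {8,9} 1
  3 to go: {0,4,9} 3  {4,8,9} 3  {7,8,9} 1
  4 to go: {0,4,8,9} 6  {4,7,8,9} 4  {6,7,8,9} 1
  5 to go: {0,4,7,8,9} 10  {4,6,7,8,9} 5  {5,6,7,8,9} 1
  6 to go: {0,4,6,7,8,9} 15  {2,5,6,7,8,9} 1  {3,5,6,7,8,9} 1  {4,5,6,7,8,9} 6
  7 to go: {0,4,5,6,7,8,9} 21  {1,3,5,6,7,8,9} 1  {2,3,5,6,7,8,9} 2  {2,4,5,6,7,8,9} 7  {3,4,5,6,7,8,9} 7
  8 to go: {0,2,4,5,6,7,8,9} 28  {0,3,4,5,6,7,8,9} 28  {1,2,3,5,6,7,8,9} 3  {1,3,4,5,6,7,8,9} 8  {2,3,4,5,6,7,8,9} 16
  if 0:u drops first: 27 orders
  if 1:e drops first: 72 orders
  if 2:c drops first: 36 orders
heap linearizations: 135

135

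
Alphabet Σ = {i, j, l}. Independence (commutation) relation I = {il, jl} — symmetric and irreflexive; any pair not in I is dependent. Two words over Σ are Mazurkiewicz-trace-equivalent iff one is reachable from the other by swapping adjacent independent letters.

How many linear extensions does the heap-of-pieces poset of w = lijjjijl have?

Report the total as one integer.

0(l) covers ∅
1(i) covers ∅
2(j) covers 1:i
3(j) covers 2:j
4(j) covers 3:j
5(i) covers 4:j
6(j) covers 5:i
7(l) covers 0:l
floor of heap: 0:l, 1:i
completions by unplaced set U, small U first (add the entries for U minus each lowest piece of U):
  |U|=1: {6}:1  {7}:1
  |U|=2: {0,7}:1  {5,6}:1  {6,7}:2
  |U|=3: {0,6,7}:3  {4,5,6}:1  {5,6,7}:3
  |U|=4: {0,5,6,7}:6  {3,4,5,6}:1  {4,5,6,7}:4
  |U|=5: {0,4,5,6,7}:10  {2,3,4,5,6}:1  {3,4,5,6,7}:5
  |U|=6: {0,3,4,5,6,7}:15  {1,2,3,4,5,6}:1  {2,3,4,5,6,7}:6
  start at 0(l): 7
  start at 1(i): 21
sum over floor = 28

28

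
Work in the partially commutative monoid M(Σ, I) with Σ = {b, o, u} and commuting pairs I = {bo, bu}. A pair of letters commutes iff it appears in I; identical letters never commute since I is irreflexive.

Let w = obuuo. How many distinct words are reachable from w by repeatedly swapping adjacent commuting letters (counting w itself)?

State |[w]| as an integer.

5

#0=o has no predecessor
#1=b has no predecessor
#2=u depends on [0:o]
#3=u depends on [2:u]
#4=o depends on [3:u]
sources: [0:o, 1:b]
N(rest) = Σ N(rest − s) over sources s of rest; N(one piece) = 1:
  size 1 → [1]=1  [4]=1
  size 2 → [1,4]=2  [3,4]=1
  size 3 → [1,3,4]=3  [2,3,4]=1
  first=0(o) contributes 4
  first=1(b) contributes 1
|[w]| = 5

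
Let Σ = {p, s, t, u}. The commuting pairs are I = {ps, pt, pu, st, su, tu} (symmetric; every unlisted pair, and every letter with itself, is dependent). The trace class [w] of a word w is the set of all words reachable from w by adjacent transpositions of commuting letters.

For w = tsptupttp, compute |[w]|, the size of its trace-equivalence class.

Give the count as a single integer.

0(t) covers ∅
1(s) covers ∅
2(p) covers ∅
3(t) covers 0:t
4(u) covers ∅
5(p) covers 2:p
6(t) covers 3:t
7(t) covers 6:t
8(p) covers 5:p
floor of heap: 0:t, 1:s, 2:p, 4:u
completions by unplaced set U, small U first (add the entries for U minus each lowest piece of U):
  |U|=1: {1}:1  {4}:1  {7}:1  {8}:1
  |U|=2: {1,4}:2  {1,7}:2  {1,8}:2  {4,7}:2  {4,8}:2  {5,8}:1  {6,7}:1  {7,8}:2
  |U|=3: {1,4,7}:6  {1,4,8}:6  {1,5,8}:3  {1,6,7}:3  {1,7,8}:6  {2,5,8}:1  {3,6,7}:1  {4,5,8}:3  {4,6,7}:3  {4,7,8}:6  {5,7,8}:3  {6,7,8}:3
  |U|=4: {0,3,6,7}:1  {1,2,5,8}:4  {1,3,6,7}:4  {1,4,5,8}:12  {1,4,6,7}:12  {1,4,7,8}:24  {1,5,7,8}:12  {1,6,7,8}:12  {2,4,5,8}:4  {2,5,7,8}:4  {3,4,6,7}:4  {3,6,7,8}:4  {4,5,7,8}:12  {4,6,7,8}:12  {5,6,7,8}:6
  |U|=5: {0,1,3,6,7}:5  {0,3,4,6,7}:5  {0,3,6,7,8}:5  {1,2,4,5,8}:20  {1,2,5,7,8}:20  {1,3,4,6,7}:20  {1,3,6,7,8}:20  {1,4,5,7,8}:60  {1,4,6,7,8}:60  {1,5,6,7,8}:30  {2,4,5,7,8}:20  {2,5,6,7,8}:10  {3,4,6,7,8}:20  {3,5,6,7,8}:10  {4,5,6,7,8}:30
  |U|=6: {0,1,3,4,6,7}:30  {0,1,3,6,7,8}:30  {0,3,4,6,7,8}:30  {0,3,5,6,7,8}:15  {1,2,4,5,7,8}:120  {1,2,5,6,7,8}:60  {1,3,4,6,7,8}:120  {1,3,5,6,7,8}:60  {1,4,5,6,7,8}:180  {2,3,5,6,7,8}:20  {2,4,5,6,7,8}:60  {3,4,5,6,7,8}:60
  |U|=7: {0,1,3,4,6,7,8}:210  {0,1,3,5,6,7,8}:105  {0,2,3,5,6,7,8}:35  {0,3,4,5,6,7,8}:105  {1,2,3,5,6,7,8}:140  {1,2,4,5,6,7,8}:420  {1,3,4,5,6,7,8}:420  {2,3,4,5,6,7,8}:140
  start at 0(t): 1120
  start at 1(s): 280
  start at 2(p): 840
  start at 4(u): 280
sum over floor = 2520

2520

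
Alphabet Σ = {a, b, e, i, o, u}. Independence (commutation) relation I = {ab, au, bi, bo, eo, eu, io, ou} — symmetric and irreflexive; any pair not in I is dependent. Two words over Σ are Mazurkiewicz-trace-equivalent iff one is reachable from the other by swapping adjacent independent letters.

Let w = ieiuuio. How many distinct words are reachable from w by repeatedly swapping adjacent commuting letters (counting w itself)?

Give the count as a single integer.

drop 0:i onto floor
drop 1:e onto {0:i}
drop 2:i onto {1:e}
drop 3:u onto {2:i}
drop 4:u onto {3:u}
drop 5:i onto {4:u}
drop 6:o onto floor
ground layer = {0:i, 6:o}
drop-orders for the pieces not yet dropped (sum over which currently-grounded one goes next):
  1 to go: {5} 1  {6} 1
  2 to go: {4,5} 1  {5,6} 2
  3 to go: {3,4,5} 1  {4,5,6} 3
  4 to go: {2,3,4,5} 1  {3,4,5,6} 4
  5 to go: {1,2,3,4,5} 1  {2,3,4,5,6} 5
  if 0:i drops first: 6 orders
  if 6:o drops first: 1 orders
heap linearizations: 7

7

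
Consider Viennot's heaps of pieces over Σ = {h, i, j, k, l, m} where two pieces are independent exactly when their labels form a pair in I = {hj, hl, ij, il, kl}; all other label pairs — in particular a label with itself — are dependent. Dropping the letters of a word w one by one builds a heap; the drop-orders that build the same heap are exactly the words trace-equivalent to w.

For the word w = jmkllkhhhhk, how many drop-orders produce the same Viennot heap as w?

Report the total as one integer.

36

#0=j has no predecessor
#1=m depends on [0:j]
#2=k depends on [1:m]
#3=l depends on [1:m]
#4=l depends on [3:l]
#5=k depends on [2:k]
#6=h depends on [5:k]
#7=h depends on [6:h]
#8=h depends on [7:h]
#9=h depends on [8:h]
#10=k depends on [9:h]
sources: [0:j]
N(rest) = Σ N(rest − s) over sources s of rest; N(one piece) = 1:
  size 1 → [4]=1  [10]=1
  size 2 → [3,4]=1  [4,10]=2  [9,10]=1
  size 3 → [3,4,10]=3  [4,9,10]=3  [8,9,10]=1
  size 4 → [3,4,9,10]=6  [4,8,9,10]=4  [7,8,9,10]=1
  size 5 → [3,4,8,9,10]=10  [4,7,8,9,10]=5  [6,7,8,9,10]=1
  size 6 → [3,4,7,8,9,10]=15  [4,6,7,8,9,10]=6  [5,6,7,8,9,10]=1
  size 7 → [2,5,6,7,8,9,10]=1  [3,4,6,7,8,9,10]=21  [4,5,6,7,8,9,10]=7
  size 8 → [2,4,5,6,7,8,9,10]=8  [3,4,5,6,7,8,9,10]=28
  size 9 → [2,3,4,5,6,7,8,9,10]=36
  first=0(j) contributes 36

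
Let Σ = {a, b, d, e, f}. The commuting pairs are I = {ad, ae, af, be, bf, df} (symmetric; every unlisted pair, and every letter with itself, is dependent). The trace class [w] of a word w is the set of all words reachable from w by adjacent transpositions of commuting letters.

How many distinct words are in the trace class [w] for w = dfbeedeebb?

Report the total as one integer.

42

#0=d has no predecessor
#1=f has no predecessor
#2=b depends on [0:d]
#3=e depends on [0:d, 1:f]
#4=e depends on [3:e]
#5=d depends on [2:b, 4:e]
#6=e depends on [5:d]
#7=e depends on [6:e]
#8=b depends on [5:d]
#9=b depends on [8:b]
sources: [0:d, 1:f]
N(rest) = Σ N(rest − s) over sources s of rest; N(one piece) = 1:
  size 1 → [7]=1  [9]=1
  size 2 → [6,7]=1  [7,9]=2  [8,9]=1
  size 3 → [6,7,9]=3  [7,8,9]=3
  size 4 → [6,7,8,9]=6
  size 5 → [5,6,7,8,9]=6
  size 6 → [2,5,6,7,8,9]=6  [4,5,6,7,8,9]=6
  size 7 → [2,4,5,6,7,8,9]=12  [3,4,5,6,7,8,9]=6
  size 8 → [1,3,4,5,6,7,8,9]=6  [2,3,4,5,6,7,8,9]=18
  first=0(d) contributes 24
  first=1(f) contributes 18
|[w]| = 42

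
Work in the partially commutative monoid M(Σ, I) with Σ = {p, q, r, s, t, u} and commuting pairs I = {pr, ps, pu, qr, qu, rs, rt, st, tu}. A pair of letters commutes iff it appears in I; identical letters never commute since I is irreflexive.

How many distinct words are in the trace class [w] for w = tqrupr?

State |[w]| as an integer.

20

drop 0:t onto floor
drop 1:q onto {0:t}
drop 2:r onto floor
drop 3:u onto {2:r}
drop 4:p onto {1:q}
drop 5:r onto {3:u}
ground layer = {0:t, 2:r}
drop-orders for the pieces not yet dropped (sum over which currently-grounded one goes next):
  1 to go: {4} 1  {5} 1
  2 to go: {1,4} 1  {3,5} 1  {4,5} 2
  3 to go: {0,1,4} 1  {1,4,5} 3  {2,3,5} 1  {3,4,5} 3
  4 to go: {0,1,4,5} 4  {1,3,4,5} 6  {2,3,4,5} 4
  if 0:t drops first: 10 orders
  if 2:r drops first: 10 orders
heap linearizations: 20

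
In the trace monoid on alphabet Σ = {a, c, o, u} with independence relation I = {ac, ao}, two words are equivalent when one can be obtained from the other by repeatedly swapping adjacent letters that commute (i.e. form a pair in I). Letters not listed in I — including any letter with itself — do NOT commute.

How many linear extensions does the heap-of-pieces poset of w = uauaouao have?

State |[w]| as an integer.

piece 0:u — minimal
piece 1:a rests on {0:u}
piece 2:u rests on {1:a}
piece 3:a rests on {2:u}
piece 4:o rests on {2:u}
piece 5:u rests on {3:a, 4:o}
piece 6:a rests on {5:u}
piece 7:o rests on {5:u}
minimal pieces: {0:u}
ways to finish when only these pieces remain (= sum over removing one remaining piece with nothing left below it):
  1 left: {6}→1  {7}→1
  2 left: {6,7}→2
  3 left: {5,6,7}→2
  4 left: {3,5,6,7}→2  {4,5,6,7}→2
  5 left: {3,4,5,6,7}→4
  6 left: {2,3,4,5,6,7}→4
  placing 0:u first → 4 extensions

4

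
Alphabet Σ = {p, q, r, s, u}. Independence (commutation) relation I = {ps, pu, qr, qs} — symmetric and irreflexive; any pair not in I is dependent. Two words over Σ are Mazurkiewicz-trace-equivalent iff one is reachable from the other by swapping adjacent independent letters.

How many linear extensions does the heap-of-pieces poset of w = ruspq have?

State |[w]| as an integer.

5

#0=r has no predecessor
#1=u depends on [0:r]
#2=s depends on [1:u]
#3=p depends on [0:r]
#4=q depends on [1:u, 3:p]
sources: [0:r]
N(rest) = Σ N(rest − s) over sources s of rest; N(one piece) = 1:
  size 1 → [2]=1  [4]=1
  size 2 → [2,4]=2  [3,4]=1
  size 3 → [1,2,4]=2  [2,3,4]=3
  first=0(r) contributes 5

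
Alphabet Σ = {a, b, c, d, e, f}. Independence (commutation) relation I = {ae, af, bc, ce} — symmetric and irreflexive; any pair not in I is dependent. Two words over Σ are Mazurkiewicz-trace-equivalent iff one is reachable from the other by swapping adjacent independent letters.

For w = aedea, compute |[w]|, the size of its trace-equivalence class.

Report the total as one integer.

4

0(a) covers ∅
1(e) covers ∅
2(d) covers 0:a, 1:e
3(e) covers 2:d
4(a) covers 2:d
floor of heap: 0:a, 1:e
completions by unplaced set U, small U first (add the entries for U minus each lowest piece of U):
  |U|=1: {3}:1  {4}:1
  |U|=2: {3,4}:2
  |U|=3: {2,3,4}:2
  start at 0(a): 2
  start at 1(e): 2
sum over floor = 4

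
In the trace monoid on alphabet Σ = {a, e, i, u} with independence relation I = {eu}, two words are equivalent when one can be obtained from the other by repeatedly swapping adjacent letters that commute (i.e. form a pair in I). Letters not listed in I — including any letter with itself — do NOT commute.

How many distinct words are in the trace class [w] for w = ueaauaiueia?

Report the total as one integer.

piece 0:u — minimal
piece 1:e — minimal
piece 2:a rests on {0:u, 1:e}
piece 3:a rests on {2:a}
piece 4:u rests on {3:a}
piece 5:a rests on {4:u}
piece 6:i rests on {5:a}
piece 7:u rests on {6:i}
piece 8:e rests on {6:i}
piece 9:i rests on {7:u, 8:e}
piece 10:a rests on {9:i}
minimal pieces: {0:u, 1:e}
ways to finish when only these pieces remain (= sum over removing one remaining piece with nothing left below it):
  1 left: {10}→1
  2 left: {9,10}→1
  3 left: {7,9,10}→1  {8,9,10}→1
  4 left: {7,8,9,10}→2
  5 left: {6,7,8,9,10}→2
  6 left: {5,6,7,8,9,10}→2
  7 left: {4,5,6,7,8,9,10}→2
  8 left: {3,4,5,6,7,8,9,10}→2
  9 left: {2,3,4,5,6,7,8,9,10}→2
  placing 0:u first → 2 extensions
  placing 1:e first → 2 extensions
total linear extensions = 4

4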